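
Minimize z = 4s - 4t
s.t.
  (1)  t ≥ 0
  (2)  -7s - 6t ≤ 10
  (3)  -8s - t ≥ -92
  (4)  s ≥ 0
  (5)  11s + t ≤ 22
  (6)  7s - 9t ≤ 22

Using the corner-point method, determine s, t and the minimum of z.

Extreme points and z = 4s - 4t:
  (0, 0) → z = 0
  (2, 0) → z = 8
  (0, 22) → z = -88

s = 0, t = 22, minimum z = -88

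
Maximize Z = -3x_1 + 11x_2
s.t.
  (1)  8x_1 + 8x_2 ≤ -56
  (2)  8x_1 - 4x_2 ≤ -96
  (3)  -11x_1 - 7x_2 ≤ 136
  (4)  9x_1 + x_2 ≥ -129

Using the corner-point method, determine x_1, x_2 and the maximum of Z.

x_1 = -61/4, x_2 = 33/4, maximum Z = 273/2

Feasible corners and Z = -3x_1 + 11x_2:
  (-31/3, 10/3) → Z = 203/3
  (-61/4, 33/4) → Z = 273/2
  (-304/25, -8/25) → Z = 824/25
  (-59/4, 15/4) → Z = 171/2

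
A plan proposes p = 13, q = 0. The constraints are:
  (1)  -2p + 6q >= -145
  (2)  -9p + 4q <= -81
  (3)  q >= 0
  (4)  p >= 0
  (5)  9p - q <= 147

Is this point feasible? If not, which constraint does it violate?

(1): -26 ≥ -145 ✓
(2): -117 ≤ -81 ✓
(3): 0 ≥ 0 ✓
(4): 13 ≥ 0 ✓
(5): 117 ≤ 147 ✓

feasible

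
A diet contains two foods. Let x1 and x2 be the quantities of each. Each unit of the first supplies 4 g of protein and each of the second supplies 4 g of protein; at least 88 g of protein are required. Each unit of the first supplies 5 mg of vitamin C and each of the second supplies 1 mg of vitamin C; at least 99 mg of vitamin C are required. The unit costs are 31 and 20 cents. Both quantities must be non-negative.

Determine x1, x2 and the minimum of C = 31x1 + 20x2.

Feasible corners and C = 31x1 + 20x2:
  (0, 99) → C = 1980
  (22, 0) → C = 682
  (77/4, 11/4) → C = 2607/4
The feasible region is unbounded (it extends along (0, 1), (1, 0)), but C strictly increases along every unbounded feasible direction, so there is no improving ray and the minimum is attained at a vertex.

At the optimal vertex, 4x1 + 4x2 = 88 and 5x1 + x2 = 99.
Solving simultaneously gives x1 = 77/4, x2 = 11/4.

x1 = 77/4, x2 = 11/4, minimum C = 2607/4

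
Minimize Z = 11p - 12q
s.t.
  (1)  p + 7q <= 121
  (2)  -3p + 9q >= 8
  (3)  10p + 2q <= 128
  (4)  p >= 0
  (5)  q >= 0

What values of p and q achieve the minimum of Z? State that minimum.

p = 0, q = 121/7, minimum Z = -1452/7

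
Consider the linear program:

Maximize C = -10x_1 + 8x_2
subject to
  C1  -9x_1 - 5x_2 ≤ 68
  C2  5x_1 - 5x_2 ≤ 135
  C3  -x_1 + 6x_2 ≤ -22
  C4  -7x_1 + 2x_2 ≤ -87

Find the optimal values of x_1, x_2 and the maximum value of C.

x_1 = 239/20, x_2 = -67/40, maximum C = -1329/10

Extreme points and C = -10x_1 + 8x_2:
  (28, 1) → C = -272
  (33/5, -102/5) → C = -1146/5
  (239/20, -67/40) → C = -1329/10

At the optimal vertex, -x_1 + 6x_2 = -22 and -7x_1 + 2x_2 = -87.
Solving simultaneously gives x_1 = 239/20, x_2 = -67/40.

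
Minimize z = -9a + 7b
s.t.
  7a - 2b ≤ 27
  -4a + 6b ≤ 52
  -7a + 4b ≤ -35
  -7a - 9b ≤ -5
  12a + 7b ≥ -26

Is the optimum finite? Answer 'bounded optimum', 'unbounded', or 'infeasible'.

The boundaries 7a - 2b = 27 and -4a + 6b = 52 meet at (133/17, 236/17), but that point violates -7a + 4b ≤ -35. Every candidate vertex is excluded by some other constraint, so the feasible region is empty.

infeasible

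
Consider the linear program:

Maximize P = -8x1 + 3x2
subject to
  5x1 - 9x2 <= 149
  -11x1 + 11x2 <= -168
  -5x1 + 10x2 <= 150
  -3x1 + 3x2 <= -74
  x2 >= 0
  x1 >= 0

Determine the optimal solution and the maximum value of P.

Vertices and P = -8x1 + 3x2:
  (568, 299) → P = -3647
  (149/5, 0) → P = -1192/5
  (238/3, 164/3) → P = -1412/3
  (74/3, 0) → P = -592/3

x1 = 74/3, x2 = 0, maximum P = -592/3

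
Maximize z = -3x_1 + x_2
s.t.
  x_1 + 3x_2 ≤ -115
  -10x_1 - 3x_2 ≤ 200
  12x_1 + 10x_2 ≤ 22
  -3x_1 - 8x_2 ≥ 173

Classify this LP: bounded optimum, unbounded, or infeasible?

Corner points and z = -3x_1 + x_2:
  (-85/9, -950/27) → z = -185/27
  (608/13, -701/13) → z = -2525/13
The feasible region has finitely many vertices and no improving ray; the maximum is -185/27 at (-85/9, -950/27).

bounded optimum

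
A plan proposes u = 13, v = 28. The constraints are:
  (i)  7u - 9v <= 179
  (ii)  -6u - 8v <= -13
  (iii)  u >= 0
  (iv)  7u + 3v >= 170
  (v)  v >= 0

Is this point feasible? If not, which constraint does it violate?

(i): -161 ≤ 179 ✓
(ii): -302 ≤ -13 ✓
(iii): 13 ≥ 0 ✓
(iv): 175 ≥ 170 ✓
(v): 28 ≥ 0 ✓

feasible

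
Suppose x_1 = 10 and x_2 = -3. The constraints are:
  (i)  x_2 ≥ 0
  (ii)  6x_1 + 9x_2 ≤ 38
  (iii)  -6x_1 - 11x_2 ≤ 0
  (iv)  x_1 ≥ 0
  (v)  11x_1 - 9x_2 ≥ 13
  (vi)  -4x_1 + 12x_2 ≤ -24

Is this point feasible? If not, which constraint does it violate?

not feasible — violates (i)

Constraint (i): x_2 = -3, which is not ≥ 0. All other constraints are satisfied.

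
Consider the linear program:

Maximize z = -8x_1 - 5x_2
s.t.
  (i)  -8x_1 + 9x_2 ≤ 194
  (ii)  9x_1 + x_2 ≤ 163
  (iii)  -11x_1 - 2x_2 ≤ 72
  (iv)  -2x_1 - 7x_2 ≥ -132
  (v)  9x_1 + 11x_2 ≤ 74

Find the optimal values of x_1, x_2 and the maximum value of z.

Feasible corners and z = -8x_1 - 5x_2:
  (-1036/115, 1558/115) → z = 498/115
  (-1468/169, 2338/169) → z = 54/169
  (398/7, -2441/7) → z = 9021/7
  (191/10, -89/10) → z = -1083/10

At the optimal vertex, 9x_1 + x_2 = 163 and -11x_1 - 2x_2 = 72.
Solving simultaneously gives x_1 = 398/7, x_2 = -2441/7.

x_1 = 398/7, x_2 = -2441/7, maximum z = 9021/7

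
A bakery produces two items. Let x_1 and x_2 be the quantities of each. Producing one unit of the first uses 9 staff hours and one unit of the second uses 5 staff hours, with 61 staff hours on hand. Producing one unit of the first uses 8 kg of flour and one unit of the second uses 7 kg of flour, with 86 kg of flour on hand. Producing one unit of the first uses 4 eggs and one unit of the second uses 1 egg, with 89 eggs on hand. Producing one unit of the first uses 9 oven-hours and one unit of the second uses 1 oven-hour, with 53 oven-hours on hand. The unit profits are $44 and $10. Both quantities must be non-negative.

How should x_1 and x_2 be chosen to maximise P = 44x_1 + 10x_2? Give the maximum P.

Vertices and P = 44x_1 + 10x_2:
  (0, 0) → P = 0
  (0, 61/5) → P = 122
  (53/9, 0) → P = 2332/9
  (17/3, 2) → P = 808/3

The binding constraints are 9x_1 + 5x_2 = 61 and 9x_1 + x_2 = 53.
Solving simultaneously gives x_1 = 17/3, x_2 = 2.

x_1 = 17/3, x_2 = 2, maximum P = 808/3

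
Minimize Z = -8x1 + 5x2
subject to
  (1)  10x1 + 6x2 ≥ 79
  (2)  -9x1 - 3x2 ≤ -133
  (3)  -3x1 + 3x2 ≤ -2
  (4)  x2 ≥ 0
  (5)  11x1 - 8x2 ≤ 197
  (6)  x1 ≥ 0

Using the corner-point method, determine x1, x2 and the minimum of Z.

x1 = 575/9, x2 = 569/9, minimum Z = -195

Extreme points and Z = -8x1 + 5x2:
  (45/4, 127/12) → Z = -445/12
  (133/9, 0) → Z = -1064/9
  (575/9, 569/9) → Z = -195
  (197/11, 0) → Z = -1576/11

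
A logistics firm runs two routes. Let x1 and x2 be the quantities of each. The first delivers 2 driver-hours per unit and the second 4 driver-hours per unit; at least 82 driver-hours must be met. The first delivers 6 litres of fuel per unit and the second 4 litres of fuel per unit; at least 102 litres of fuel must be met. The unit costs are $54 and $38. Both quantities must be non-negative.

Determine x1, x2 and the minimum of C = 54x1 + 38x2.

x1 = 5, x2 = 18, minimum C = 954

Corner points and C = 54x1 + 38x2:
  (0, 51/2) → C = 969
  (41, 0) → C = 2214
  (5, 18) → C = 954
The feasible region is unbounded (it extends along (0, 1), (1, 0)), but C strictly increases along every unbounded feasible direction, so there is no improving ray and the minimum is attained at a vertex.

At the optimal vertex, 2x1 + 4x2 = 82 and 6x1 + 4x2 = 102.
Solving simultaneously gives x1 = 5, x2 = 18.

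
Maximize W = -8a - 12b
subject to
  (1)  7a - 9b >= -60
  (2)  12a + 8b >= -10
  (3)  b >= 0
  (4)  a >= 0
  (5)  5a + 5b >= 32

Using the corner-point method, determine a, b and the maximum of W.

Corner points and W = -8a - 12b:
  (0, 20/3) → W = -80
  (32/5, 0) → W = -256/5
  (0, 32/5) → W = -384/5
The feasible region is unbounded (it extends along (1, 0), (9, 7)), but W strictly decreases along every unbounded feasible direction, so there is no improving ray and the maximum is attained at a vertex.

The optimum lies where b = 0 and 5a + 5b = 32.
Solving simultaneously gives a = 32/5, b = 0.

a = 32/5, b = 0, maximum W = -256/5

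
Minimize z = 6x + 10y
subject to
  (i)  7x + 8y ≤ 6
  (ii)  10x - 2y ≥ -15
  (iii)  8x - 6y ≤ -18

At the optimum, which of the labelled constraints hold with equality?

(ii) and (iii)

Corner points and z = 6x + 10y:
  (-54/47, 165/94) → z = 501/47
  (-54/53, 87/53) → z = 546/53
  (-27/22, 15/11) → z = 69/11

The minimum is at (-27/22, 15/11). Substituting into each constraint, equality holds for (ii) and (iii); the remaining constraints have slack.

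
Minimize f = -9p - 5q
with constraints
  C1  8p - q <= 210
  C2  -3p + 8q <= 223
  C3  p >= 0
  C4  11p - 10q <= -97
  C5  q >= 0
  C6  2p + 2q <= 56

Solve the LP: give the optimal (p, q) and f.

The optimum lies where 11p - 10q = -97 and 2p + 2q = 56.
Solving simultaneously gives p = 61/7, q = 135/7.

p = 61/7, q = 135/7, minimum f = -1224/7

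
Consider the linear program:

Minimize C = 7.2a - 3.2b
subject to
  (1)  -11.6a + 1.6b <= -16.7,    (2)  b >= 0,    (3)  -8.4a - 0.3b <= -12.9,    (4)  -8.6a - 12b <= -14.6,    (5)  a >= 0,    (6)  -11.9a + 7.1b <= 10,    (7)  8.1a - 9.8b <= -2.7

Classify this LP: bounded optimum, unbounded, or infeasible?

Extreme points and C = 7.2a - 3.2b:
  (13457/6332, 31473/6332) → C = -4779/7915
  (8399/5036, 16659/10072) → C = 42273/6295
The feasible region has finitely many vertices and no improving ray; the minimum is -4779/7915 at (13457/6332, 31473/6332).

bounded optimum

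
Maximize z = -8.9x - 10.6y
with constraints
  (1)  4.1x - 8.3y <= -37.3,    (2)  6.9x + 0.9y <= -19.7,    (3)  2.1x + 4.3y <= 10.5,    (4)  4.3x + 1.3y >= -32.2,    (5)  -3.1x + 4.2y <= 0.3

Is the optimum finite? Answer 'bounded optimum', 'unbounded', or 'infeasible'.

infeasible

The boundaries 4.1x - 8.3y = -37.3 and 6.9x + 0.9y = -19.7 meet at (-4927/1524, 4415/1524), but that point violates -3.1x + 4.2y ≤ 0.3. Every candidate vertex is excluded by some other constraint, so the feasible region is empty.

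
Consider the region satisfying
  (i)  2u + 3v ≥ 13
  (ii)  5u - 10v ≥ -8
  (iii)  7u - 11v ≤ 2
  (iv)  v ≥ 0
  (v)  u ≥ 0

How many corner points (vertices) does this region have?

Of the 10 pairwise boundary intersections, those satisfying every inequality are:
  (106/35, 81/35)
  (149/43, 87/43)
  (36/5, 22/5)

3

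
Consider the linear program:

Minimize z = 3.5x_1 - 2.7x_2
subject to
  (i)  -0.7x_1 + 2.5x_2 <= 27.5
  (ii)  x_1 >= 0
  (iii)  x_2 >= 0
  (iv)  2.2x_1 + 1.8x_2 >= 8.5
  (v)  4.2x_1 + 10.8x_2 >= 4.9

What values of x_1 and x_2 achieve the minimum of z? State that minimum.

x_1 = 0, x_2 = 11, minimum z = -29.7

Vertices and z = 3.5x_1 - 2.7x_2:
  (0, 11) → z = -297/10
  (0, 85/18) → z = -51/4
  (85/22, 0) → z = 595/44
The feasible region is unbounded (it extends along (25, 7), (1, 0)), but z strictly increases along every unbounded feasible direction, so there is no improving ray and the minimum is attained at a vertex.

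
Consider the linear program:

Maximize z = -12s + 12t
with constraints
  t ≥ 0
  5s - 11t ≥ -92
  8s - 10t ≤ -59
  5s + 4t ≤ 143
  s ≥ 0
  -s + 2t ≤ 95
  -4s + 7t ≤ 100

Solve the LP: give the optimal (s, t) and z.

Extreme points and z = -12s + 12t:
  (271/38, 441/38) → z = 1020/19
  (0, 92/11) → z = 1104/11
  (0, 59/10) → z = 354/5

s = 0, t = 92/11, maximum z = 1104/11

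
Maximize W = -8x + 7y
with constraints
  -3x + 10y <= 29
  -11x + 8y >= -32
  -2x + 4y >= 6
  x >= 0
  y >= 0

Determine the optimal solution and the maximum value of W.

x = 0, y = 29/10, maximum W = 203/10

Feasible corners and W = -8x + 7y:
  (276/43, 415/86) → W = -1511/86
  (0, 29/10) → W = 203/10
  (44/7, 65/14) → W = -249/14
  (0, 3/2) → W = 21/2

The binding constraints are -3x + 10y = 29 and x = 0.
Solving simultaneously gives x = 0, y = 29/10.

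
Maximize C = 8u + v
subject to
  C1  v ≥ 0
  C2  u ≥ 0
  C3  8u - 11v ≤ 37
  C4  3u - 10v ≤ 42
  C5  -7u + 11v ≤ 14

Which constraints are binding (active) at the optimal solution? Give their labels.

C3 and C5

Corner points and C = 8u + v:
  (0, 0) → C = 0
  (37/8, 0) → C = 37
  (0, 14/11) → C = 14/11
  (51, 371/11) → C = 4859/11

The maximum is at (51, 371/11). Substituting into each constraint, equality holds for C3 and C5; the remaining constraints have slack.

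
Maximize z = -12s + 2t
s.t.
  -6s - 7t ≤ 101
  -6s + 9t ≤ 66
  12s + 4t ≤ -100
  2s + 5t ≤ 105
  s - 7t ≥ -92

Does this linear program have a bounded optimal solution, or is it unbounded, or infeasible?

bounded optimum

Vertices and z = -12s + 2t:
  (-457/32, -35/16) → z = 167
  (-74/15, -51/5) → z = 194/5
  (-97/11, 16/11) → z = 1196/11
The feasible region has finitely many vertices and no improving ray; the maximum is 167 at (-457/32, -35/16).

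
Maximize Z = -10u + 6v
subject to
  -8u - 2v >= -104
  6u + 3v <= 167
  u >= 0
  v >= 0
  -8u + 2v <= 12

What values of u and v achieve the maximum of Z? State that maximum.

u = 23/4, v = 29, maximum Z = 233/2

Feasible corners and Z = -10u + 6v:
  (13, 0) → Z = -130
  (23/4, 29) → Z = 233/2
  (0, 0) → Z = 0
  (0, 6) → Z = 36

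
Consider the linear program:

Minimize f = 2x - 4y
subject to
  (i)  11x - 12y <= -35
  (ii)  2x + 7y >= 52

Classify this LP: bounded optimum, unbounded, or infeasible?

unbounded

From the feasible point (379/101, 642/101), moving in the direction (-7, 2) keeps every constraint satisfied while f decreases without bound.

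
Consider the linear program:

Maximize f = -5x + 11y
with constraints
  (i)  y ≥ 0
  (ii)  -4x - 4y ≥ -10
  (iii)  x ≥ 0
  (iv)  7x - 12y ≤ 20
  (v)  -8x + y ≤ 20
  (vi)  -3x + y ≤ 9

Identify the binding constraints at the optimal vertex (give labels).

(ii) and (iii)

Vertices and f = -5x + 11y:
  (5/2, 0) → f = -25/2
  (0, 0) → f = 0
  (0, 5/2) → f = 55/2

The maximum is at (0, 5/2). Substituting into each constraint, equality holds for (ii) and (iii); the remaining constraints have slack.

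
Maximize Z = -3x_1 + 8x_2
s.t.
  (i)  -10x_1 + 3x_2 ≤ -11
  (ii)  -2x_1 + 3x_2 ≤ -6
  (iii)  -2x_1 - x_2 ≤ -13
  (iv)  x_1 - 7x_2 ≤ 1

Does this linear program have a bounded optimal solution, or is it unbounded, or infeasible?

From the feasible point (45/8, 7/4), moving in the direction (3, 2) keeps every constraint satisfied while Z increases without bound.

unbounded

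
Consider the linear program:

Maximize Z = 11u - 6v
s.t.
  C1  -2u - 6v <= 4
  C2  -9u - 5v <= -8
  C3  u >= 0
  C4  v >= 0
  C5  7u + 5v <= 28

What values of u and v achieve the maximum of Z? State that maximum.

Corner points and Z = 11u - 6v:
  (0, 8/5) → Z = -48/5
  (8/9, 0) → Z = 88/9
  (0, 28/5) → Z = -168/5
  (4, 0) → Z = 44

At the optimal vertex, v = 0 and 7u + 5v = 28.
Solving simultaneously gives u = 4, v = 0.

u = 4, v = 0, maximum Z = 44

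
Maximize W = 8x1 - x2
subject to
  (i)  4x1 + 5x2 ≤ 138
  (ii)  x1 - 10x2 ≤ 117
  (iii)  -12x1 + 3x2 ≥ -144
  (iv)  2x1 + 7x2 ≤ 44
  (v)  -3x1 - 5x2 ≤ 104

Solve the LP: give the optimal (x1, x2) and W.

Vertices and W = 8x1 - x2:
  (121/13, -140/13) → W = 1108/13
  (-13, -13) → W = -91
  (38/3, 8/3) → W = 296/3
  (-948/11, 340/11) → W = -7924/11

At the optimal vertex, -12x1 + 3x2 = -144 and 2x1 + 7x2 = 44.
Solving simultaneously gives x1 = 38/3, x2 = 8/3.

x1 = 38/3, x2 = 8/3, maximum W = 296/3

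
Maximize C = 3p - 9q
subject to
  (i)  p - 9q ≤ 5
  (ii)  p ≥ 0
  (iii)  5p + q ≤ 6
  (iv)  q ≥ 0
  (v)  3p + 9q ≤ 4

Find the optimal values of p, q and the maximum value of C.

p = 6/5, q = 0, maximum C = 18/5

The binding constraints are 5p + q = 6 and q = 0.
Solving simultaneously gives p = 6/5, q = 0.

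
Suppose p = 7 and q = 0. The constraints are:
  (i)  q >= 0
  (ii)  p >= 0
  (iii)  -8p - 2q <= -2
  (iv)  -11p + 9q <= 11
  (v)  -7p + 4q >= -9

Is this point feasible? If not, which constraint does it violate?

not feasible — violates (v)

Constraint (v): -7p + 4q = -49, which is not ≥ -9. All other constraints are satisfied.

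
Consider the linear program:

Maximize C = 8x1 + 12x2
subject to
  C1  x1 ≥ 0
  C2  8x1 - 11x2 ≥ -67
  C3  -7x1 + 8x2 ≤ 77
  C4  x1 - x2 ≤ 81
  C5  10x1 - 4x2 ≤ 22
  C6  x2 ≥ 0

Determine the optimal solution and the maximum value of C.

x1 = 85/13, x2 = 141/13, maximum C = 2372/13

Feasible corners and C = 8x1 + 12x2:
  (0, 67/11) → C = 804/11
  (0, 0) → C = 0
  (85/13, 141/13) → C = 2372/13
  (11/5, 0) → C = 88/5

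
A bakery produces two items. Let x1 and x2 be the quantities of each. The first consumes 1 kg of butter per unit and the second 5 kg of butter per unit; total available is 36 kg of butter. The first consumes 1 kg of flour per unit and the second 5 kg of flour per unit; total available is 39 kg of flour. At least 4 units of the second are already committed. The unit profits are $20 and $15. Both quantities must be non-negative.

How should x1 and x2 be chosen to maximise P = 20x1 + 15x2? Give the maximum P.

x1 = 16, x2 = 4, maximum P = 380

Feasible corners and P = 20x1 + 15x2:
  (0, 36/5) → P = 108
  (0, 4) → P = 60
  (16, 4) → P = 380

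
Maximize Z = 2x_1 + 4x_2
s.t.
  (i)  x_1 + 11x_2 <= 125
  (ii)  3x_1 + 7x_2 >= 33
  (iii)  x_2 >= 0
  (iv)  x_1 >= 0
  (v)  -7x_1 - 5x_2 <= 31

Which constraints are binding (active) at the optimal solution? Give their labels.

(i) and (iii)

Extreme points and Z = 2x_1 + 4x_2:
  (125, 0) → Z = 250
  (0, 125/11) → Z = 500/11
  (11, 0) → Z = 22
  (0, 33/7) → Z = 132/7

The maximum is at (125, 0). Substituting into each constraint, equality holds for (i) and (iii); the remaining constraints have slack.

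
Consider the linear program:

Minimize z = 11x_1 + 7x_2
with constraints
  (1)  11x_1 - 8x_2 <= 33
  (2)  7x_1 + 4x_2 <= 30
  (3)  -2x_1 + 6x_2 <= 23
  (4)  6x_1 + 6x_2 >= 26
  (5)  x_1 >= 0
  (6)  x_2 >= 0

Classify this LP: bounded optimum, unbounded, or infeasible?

Vertices and z = 11x_1 + 7x_2:
  (93/25, 99/100) → z = 957/20
  (203/57, 44/57) → z = 847/19
  (44/25, 221/50) → z = 503/10
  (3/8, 95/24) → z = 191/6
The feasible region has finitely many vertices and no improving ray; the minimum is 191/6 at (3/8, 95/24).

bounded optimum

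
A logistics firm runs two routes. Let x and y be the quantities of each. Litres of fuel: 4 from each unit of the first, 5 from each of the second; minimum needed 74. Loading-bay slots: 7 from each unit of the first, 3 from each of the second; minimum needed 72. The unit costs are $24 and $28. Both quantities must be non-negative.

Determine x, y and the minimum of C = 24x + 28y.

Feasible corners and C = 24x + 28y:
  (0, 24) → C = 672
  (37/2, 0) → C = 444
  (6, 10) → C = 424
The feasible region is unbounded (it extends along (0, 1), (1, 0)), but C strictly increases along every unbounded feasible direction, so there is no improving ray and the minimum is attained at a vertex.

The optimum lies where 4x + 5y = 74 and 7x + 3y = 72.
Solving simultaneously gives x = 6, y = 10.

x = 6, y = 10, minimum C = 424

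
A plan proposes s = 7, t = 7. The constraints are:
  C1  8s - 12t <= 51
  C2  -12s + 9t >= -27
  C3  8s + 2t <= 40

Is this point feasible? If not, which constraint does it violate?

Constraint C3: 8s + 2t = 70, which is not ≤ 40. All other constraints are satisfied.

not feasible — violates C3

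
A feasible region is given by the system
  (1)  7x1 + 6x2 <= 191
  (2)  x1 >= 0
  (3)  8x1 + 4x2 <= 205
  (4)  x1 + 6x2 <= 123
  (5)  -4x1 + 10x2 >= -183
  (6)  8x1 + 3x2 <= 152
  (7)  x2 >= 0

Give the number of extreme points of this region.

5

Pairwise boundary intersections that survive every other constraint:
  (34/3, 335/18)
  (113/9, 464/27)
  (0, 41/2)
  (0, 0)
  (19, 0)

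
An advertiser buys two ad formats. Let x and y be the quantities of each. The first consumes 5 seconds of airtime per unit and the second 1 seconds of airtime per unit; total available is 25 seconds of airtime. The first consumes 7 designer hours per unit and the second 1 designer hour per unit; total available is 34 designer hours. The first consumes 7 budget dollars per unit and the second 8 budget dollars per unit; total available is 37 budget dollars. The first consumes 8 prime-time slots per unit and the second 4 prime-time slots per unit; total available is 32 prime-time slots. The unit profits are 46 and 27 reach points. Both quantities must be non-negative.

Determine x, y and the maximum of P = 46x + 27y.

x = 3, y = 2, maximum P = 192

Extreme points and P = 46x + 27y:
  (0, 0) → P = 0
  (0, 37/8) → P = 999/8
  (4, 0) → P = 184
  (3, 2) → P = 192

The binding constraints are 7x + 8y = 37 and 8x + 4y = 32.
Solving simultaneously gives x = 3, y = 2.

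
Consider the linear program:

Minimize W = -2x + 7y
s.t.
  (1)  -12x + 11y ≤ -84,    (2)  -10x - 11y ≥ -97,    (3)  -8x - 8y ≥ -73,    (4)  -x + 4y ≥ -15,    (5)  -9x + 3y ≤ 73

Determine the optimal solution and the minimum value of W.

Extreme points and W = -2x + 7y:
  (1475/184, 51/46) → W = -761/92
  (171/37, -96/37) → W = -1014/37
  (103/10, -47/40) → W = -1153/40

x = 103/10, y = -47/40, minimum W = -1153/40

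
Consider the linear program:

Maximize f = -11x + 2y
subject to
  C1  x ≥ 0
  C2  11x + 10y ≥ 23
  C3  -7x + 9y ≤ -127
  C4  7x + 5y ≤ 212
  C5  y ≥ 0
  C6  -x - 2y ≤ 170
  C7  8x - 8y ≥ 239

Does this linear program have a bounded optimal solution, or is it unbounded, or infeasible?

bounded optimum

Feasible corners and f = -11x + 2y:
  (212/7, 0) → f = -2332/7
  (2891/96, 23/96) → f = -10585/32
  (239/8, 0) → f = -2629/8
The feasible region has finitely many vertices and no improving ray; the maximum is -2629/8 at (239/8, 0).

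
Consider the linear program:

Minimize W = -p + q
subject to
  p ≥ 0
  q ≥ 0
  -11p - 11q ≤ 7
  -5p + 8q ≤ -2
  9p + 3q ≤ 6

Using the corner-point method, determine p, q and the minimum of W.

Corner points and W = -p + q:
  (2/5, 0) → W = -2/5
  (2/3, 0) → W = -2/3
  (18/29, 4/29) → W = -14/29

p = 2/3, q = 0, minimum W = -2/3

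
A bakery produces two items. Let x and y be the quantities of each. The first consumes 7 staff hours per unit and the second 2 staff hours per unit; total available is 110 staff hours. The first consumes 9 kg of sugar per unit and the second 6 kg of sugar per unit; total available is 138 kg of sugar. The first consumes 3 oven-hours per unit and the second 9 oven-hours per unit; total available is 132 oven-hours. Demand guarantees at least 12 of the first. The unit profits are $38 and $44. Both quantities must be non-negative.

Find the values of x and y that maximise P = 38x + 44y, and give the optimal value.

x = 12, y = 5, maximum P = 676

Corner points and P = 38x + 44y:
  (46/3, 0) → P = 1748/3
  (12, 0) → P = 456
  (12, 5) → P = 676

The binding constraints are 9x + 6y = 138 and x = 12.
Solving simultaneously gives x = 12, y = 5.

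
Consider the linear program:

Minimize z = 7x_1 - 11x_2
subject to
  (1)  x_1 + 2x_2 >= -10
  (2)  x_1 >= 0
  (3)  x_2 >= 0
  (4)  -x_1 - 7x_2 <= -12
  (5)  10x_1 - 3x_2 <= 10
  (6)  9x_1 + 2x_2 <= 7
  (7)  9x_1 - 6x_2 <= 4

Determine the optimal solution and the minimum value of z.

Vertices and z = 7x_1 - 11x_2:
  (0, 12/7) → z = -132/7
  (0, 7/2) → z = -77/2
  (25/61, 101/61) → z = -936/61

The optimum lies where x_1 = 0 and 9x_1 + 2x_2 = 7.
Solving simultaneously gives x_1 = 0, x_2 = 7/2.

x_1 = 0, x_2 = 7/2, minimum z = -77/2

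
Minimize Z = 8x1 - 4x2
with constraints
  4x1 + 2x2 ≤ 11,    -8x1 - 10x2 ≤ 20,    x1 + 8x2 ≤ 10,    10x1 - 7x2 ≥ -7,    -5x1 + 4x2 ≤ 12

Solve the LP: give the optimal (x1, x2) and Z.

Feasible corners and Z = 8x1 - 4x2:
  (25/4, -7) → Z = 78
  (34/15, 29/30) → Z = 214/15
  (-35/26, -12/13) → Z = -92/13
  (14/87, 107/87) → Z = -316/87

At the optimal vertex, -8x1 - 10x2 = 20 and 10x1 - 7x2 = -7.
Solving simultaneously gives x1 = -35/26, x2 = -12/13.

x1 = -35/26, x2 = -12/13, minimum Z = -92/13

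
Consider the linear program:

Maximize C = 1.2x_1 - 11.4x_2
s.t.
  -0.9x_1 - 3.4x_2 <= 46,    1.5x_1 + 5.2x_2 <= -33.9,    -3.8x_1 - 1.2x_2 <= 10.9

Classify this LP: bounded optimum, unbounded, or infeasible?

bounded optimum

Feasible corners and C = 1.2x_1 - 11.4x_2:
  (6197/21, -1283/14) → C = 97919/70
  (907/592, -16499/1184) → C = 951327/5920
  (-400/449, -11247/1796) → C = 631479/8980
The feasible region has finitely many vertices and no improving ray; the maximum is 97919/70 at (6197/21, -1283/14).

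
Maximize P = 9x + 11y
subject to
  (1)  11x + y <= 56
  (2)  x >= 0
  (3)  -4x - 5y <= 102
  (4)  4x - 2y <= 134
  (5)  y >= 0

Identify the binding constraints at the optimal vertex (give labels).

(1) and (2)

Extreme points and P = 9x + 11y:
  (0, 56) → P = 616
  (56/11, 0) → P = 504/11
  (0, 0) → P = 0

The maximum is at (0, 56). Substituting into each constraint, equality holds for (1) and (2); the remaining constraints have slack.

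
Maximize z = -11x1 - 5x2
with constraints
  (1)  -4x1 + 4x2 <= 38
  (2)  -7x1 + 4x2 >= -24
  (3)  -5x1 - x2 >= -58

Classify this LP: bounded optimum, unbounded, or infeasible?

From the feasible point (97/12, 211/12), moving in the direction (-4, -7) keeps every constraint satisfied while z increases without bound.

unbounded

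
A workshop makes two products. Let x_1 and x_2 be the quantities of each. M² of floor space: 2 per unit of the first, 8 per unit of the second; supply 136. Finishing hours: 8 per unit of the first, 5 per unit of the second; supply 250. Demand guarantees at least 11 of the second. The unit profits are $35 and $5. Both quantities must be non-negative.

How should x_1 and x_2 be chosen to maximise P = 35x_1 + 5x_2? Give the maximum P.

x_1 = 24, x_2 = 11, maximum P = 895

Vertices and P = 35x_1 + 5x_2:
  (0, 17) → P = 85
  (0, 11) → P = 55
  (24, 11) → P = 895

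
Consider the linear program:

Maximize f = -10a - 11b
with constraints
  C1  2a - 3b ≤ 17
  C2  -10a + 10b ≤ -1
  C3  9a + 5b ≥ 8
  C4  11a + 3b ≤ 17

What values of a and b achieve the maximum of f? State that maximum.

Vertices and f = -10a - 11b:
  (17/28, 71/140) → f = -233/20
  (173/140, 159/140) → f = -497/20
  (61/28, -65/28) → f = 15/4

a = 61/28, b = -65/28, maximum f = 15/4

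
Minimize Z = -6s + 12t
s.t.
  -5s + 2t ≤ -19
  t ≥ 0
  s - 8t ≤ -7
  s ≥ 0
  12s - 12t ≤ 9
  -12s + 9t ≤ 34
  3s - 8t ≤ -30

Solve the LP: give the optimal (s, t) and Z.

Corner points and Z = -6s + 12t:
  (239/21, 398/21) → Z = 1114/7
  (106/17, 207/34) → Z = 606/17
  (36/5, 129/20) → Z = 171/5
The feasible region is unbounded (it extends along (3, 4), (1, 1)), but Z strictly increases along every unbounded feasible direction, so there is no improving ray and the minimum is attained at a vertex.

At the optimal vertex, 12s - 12t = 9 and 3s - 8t = -30.
Solving simultaneously gives s = 36/5, t = 129/20.

s = 36/5, t = 129/20, minimum Z = 171/5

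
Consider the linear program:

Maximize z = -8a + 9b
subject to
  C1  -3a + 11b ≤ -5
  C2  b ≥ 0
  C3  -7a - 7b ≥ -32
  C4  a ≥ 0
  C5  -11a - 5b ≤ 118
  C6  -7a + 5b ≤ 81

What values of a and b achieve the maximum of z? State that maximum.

a = 5/3, b = 0, maximum z = -40/3

Corner points and z = -8a + 9b:
  (5/3, 0) → z = -40/3
  (387/98, 61/98) → z = -2547/98
  (32/7, 0) → z = -256/7

The optimum lies where -3a + 11b = -5 and b = 0.
Solving simultaneously gives a = 5/3, b = 0.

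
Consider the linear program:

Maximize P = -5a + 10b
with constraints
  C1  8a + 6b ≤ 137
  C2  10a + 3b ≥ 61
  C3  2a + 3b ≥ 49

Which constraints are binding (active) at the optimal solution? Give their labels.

Corner points and P = -5a + 10b:
  (-5/4, 49/2) → P = 1005/4
  (39/4, 59/6) → P = 595/12
  (3/2, 46/3) → P = 875/6

The maximum is at (-5/4, 49/2). Substituting into each constraint, equality holds for C1 and C2; the remaining constraints have slack.

C1 and C2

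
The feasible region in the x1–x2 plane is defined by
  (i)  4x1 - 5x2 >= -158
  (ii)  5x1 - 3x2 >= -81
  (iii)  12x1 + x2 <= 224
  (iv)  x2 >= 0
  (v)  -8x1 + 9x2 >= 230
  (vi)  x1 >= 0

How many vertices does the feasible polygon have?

Intersecting each pair of boundary lines and keeping only the points that satisfy every inequality leaves:
  (69/13, 466/13)
  (481/32, 349/8)
  (0, 27)
  (893/58, 1138/29)
  (0, 230/9)

5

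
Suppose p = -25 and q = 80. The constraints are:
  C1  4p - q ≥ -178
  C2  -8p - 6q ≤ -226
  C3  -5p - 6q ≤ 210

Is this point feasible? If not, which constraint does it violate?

not feasible — violates C1

Constraint C1: 4p - q = -180, which is not ≥ -178. All other constraints are satisfied.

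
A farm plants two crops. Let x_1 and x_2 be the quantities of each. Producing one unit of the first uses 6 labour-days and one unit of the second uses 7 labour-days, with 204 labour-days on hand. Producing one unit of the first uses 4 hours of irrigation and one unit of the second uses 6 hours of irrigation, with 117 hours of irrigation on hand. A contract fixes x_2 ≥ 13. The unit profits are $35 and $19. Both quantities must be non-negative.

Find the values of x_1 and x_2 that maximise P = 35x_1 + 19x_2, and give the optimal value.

x_1 = 39/4, x_2 = 13, maximum P = 2353/4

Corner points and P = 35x_1 + 19x_2:
  (0, 39/2) → P = 741/2
  (0, 13) → P = 247
  (39/4, 13) → P = 2353/4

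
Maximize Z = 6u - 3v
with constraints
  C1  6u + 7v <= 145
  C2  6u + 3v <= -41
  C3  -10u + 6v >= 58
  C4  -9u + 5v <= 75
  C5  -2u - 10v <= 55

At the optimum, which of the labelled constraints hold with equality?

C2 and C3

Corner points and Z = 6u - 3v:
  (-70/11, -31/33) → Z = -389/11
  (-430/57, 27/19) → Z = -941/19
  (-65/8, -31/8) → Z = -297/8
  (-41/4, -69/20) → Z = -1023/20

The maximum is at (-70/11, -31/33). Substituting into each constraint, equality holds for C2 and C3; the remaining constraints have slack.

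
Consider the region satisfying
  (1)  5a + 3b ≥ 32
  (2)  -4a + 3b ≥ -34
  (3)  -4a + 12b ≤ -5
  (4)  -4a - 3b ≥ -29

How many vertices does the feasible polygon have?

4

Pairwise boundary intersections that survive every other constraint:
  (22/3, -14/9)
  (133/24, 103/72)
  (63/8, -5/6)
  (121/20, 8/5)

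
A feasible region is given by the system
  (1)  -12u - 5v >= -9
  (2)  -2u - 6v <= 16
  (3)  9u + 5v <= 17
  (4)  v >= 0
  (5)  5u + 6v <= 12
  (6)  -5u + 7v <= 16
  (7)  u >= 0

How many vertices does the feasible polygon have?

3

Pairwise boundary intersections that survive every other constraint:
  (3/4, 0)
  (0, 9/5)
  (0, 0)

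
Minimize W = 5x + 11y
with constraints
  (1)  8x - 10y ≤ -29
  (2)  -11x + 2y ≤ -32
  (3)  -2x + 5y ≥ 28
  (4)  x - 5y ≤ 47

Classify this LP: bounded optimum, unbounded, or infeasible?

bounded optimum

Corner points and W = 5x + 11y:
  (27/4, 83/10) → W = 2501/20
  (72/17, 124/17) → W = 1724/17
The feasible region has finitely many vertices and no improving ray; the minimum is 1724/17 at (72/17, 124/17).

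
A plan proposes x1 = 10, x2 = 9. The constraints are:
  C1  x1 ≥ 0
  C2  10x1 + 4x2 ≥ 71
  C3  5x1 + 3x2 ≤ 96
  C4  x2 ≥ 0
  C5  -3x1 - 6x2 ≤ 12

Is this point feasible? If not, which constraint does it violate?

C1: 10 ≥ 0 ✓
C2: 136 ≥ 71 ✓
C3: 77 ≤ 96 ✓
C4: 9 ≥ 0 ✓
C5: -84 ≤ 12 ✓

feasible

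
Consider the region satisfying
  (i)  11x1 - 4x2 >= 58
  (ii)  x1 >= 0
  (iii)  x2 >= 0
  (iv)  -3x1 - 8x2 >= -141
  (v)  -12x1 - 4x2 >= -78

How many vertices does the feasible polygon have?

3

Intersecting each pair of boundary lines and keeping only the points that satisfy every inequality leaves:
  (58/11, 0)
  (136/23, 81/46)
  (13/2, 0)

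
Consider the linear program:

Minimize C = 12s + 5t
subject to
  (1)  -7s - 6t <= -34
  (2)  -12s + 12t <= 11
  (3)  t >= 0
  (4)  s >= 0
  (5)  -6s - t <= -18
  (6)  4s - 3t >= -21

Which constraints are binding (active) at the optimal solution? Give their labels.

Extreme points and C = 12s + 5t:
  (34/7, 0) → C = 408/7
  (74/29, 78/29) → C = 1278/29
  (205/84, 47/14) → C = 645/14
The feasible region is unbounded (it extends along (1, 1), (1, 0)), but C strictly increases along every unbounded feasible direction, so there is no improving ray and the minimum is attained at a vertex.

The minimum is at (74/29, 78/29). Substituting into each constraint, equality holds for (1) and (5); the remaining constraints have slack.

(1) and (5)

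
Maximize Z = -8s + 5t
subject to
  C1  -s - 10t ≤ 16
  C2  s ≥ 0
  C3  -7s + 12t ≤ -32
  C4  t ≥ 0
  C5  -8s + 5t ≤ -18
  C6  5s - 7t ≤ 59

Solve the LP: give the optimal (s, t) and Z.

Extreme points and Z = -8s + 5t:
  (32/7, 0) → Z = -256/7
  (44, 23) → Z = -237
  (59/5, 0) → Z = -472/5

s = 32/7, t = 0, maximum Z = -256/7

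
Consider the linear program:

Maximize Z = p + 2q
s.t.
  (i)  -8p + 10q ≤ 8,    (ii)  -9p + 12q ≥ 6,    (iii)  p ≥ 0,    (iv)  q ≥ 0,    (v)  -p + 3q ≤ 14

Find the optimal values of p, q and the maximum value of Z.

p = 10, q = 8, maximum Z = 26

Corner points and Z = p + 2q:
  (0, 4/5) → Z = 8/5
  (58/7, 52/7) → Z = 162/7
  (0, 1/2) → Z = 1
  (10, 8) → Z = 26

The optimum lies where -9p + 12q = 6 and -p + 3q = 14.
Solving simultaneously gives p = 10, q = 8.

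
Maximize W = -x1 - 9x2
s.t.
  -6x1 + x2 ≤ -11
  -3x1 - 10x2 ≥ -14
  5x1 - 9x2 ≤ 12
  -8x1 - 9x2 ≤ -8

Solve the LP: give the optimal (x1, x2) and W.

x1 = 87/49, x2 = -17/49, maximum W = 66/49

Corner points and W = -x1 - 9x2:
  (124/63, 17/21) → W = -583/63
  (87/49, -17/49) → W = 66/49
  (246/77, 34/77) → W = -552/77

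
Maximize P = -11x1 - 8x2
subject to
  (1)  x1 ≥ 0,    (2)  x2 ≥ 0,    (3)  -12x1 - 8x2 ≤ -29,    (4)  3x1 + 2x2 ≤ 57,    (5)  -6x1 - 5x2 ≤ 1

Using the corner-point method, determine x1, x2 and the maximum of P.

Vertices and P = -11x1 - 8x2:
  (0, 29/8) → P = -29
  (0, 57/2) → P = -228
  (29/12, 0) → P = -319/12
  (19, 0) → P = -209

x1 = 29/12, x2 = 0, maximum P = -319/12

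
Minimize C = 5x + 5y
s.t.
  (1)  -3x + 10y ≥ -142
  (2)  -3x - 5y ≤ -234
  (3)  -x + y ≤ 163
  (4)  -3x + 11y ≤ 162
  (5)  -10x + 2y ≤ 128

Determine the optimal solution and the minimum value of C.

Extreme points and C = 5x + 5y:
  (610/9, 92/15) → C = 3326/9
  (3182/3, 304) → C = 20470/3
  (147/4, 99/4) → C = 615/2

The binding constraints are -3x - 5y = -234 and -3x + 11y = 162.
Solving simultaneously gives x = 147/4, y = 99/4.

x = 147/4, y = 99/4, minimum C = 615/2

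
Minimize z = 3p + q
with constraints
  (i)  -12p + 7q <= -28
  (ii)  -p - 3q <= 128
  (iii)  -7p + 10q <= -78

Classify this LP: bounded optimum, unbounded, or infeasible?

bounded optimum

Feasible corners and z = 3p + q:
  (-812/43, -1564/43) → z = -4000/43
  (-266/71, -740/71) → z = -1538/71
The feasible region has finitely many vertices and no improving ray; the minimum is -4000/43 at (-812/43, -1564/43).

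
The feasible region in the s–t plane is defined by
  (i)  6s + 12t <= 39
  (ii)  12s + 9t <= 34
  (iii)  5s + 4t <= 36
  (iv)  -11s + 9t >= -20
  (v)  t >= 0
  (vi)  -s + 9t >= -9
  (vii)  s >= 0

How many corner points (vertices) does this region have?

Pairwise boundary intersections that survive every other constraint:
  (19/30, 44/15)
  (0, 13/4)
  (54/23, 134/207)
  (20/11, 0)
  (0, 0)

5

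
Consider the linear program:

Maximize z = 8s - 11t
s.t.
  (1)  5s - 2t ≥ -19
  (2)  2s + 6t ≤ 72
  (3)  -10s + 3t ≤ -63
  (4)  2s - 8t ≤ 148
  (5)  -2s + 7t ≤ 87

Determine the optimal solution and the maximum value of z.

s = 366/7, t = -38/7, maximum z = 478

Vertices and z = 8s - 11t:
  (9, 9) → z = -27
  (366/7, -38/7) → z = 478
  (30/37, -677/37) → z = 7687/37

At the optimal vertex, 2s + 6t = 72 and 2s - 8t = 148.
Solving simultaneously gives s = 366/7, t = -38/7.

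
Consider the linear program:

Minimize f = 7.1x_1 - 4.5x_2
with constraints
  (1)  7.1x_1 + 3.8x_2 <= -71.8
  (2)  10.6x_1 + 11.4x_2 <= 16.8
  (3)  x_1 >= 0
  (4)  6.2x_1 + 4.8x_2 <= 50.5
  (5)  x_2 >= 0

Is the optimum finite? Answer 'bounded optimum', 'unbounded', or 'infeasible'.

The boundaries 7.1x_1 + 3.8x_2 = -71.8 and 10.6x_1 + 11.4x_2 = 16.8 meet at (-2322/107, 44018/2033), but that point violates x_1 ≥ 0. Every candidate vertex is excluded by some other constraint, so the feasible region is empty.

infeasible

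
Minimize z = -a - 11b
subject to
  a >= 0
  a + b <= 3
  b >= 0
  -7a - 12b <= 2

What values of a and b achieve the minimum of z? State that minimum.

a = 0, b = 3, minimum z = -33

Vertices and z = -a - 11b:
  (0, 3) → z = -33
  (0, 0) → z = 0
  (3, 0) → z = -3

The optimum lies where a = 0 and a + b = 3.
Solving simultaneously gives a = 0, b = 3.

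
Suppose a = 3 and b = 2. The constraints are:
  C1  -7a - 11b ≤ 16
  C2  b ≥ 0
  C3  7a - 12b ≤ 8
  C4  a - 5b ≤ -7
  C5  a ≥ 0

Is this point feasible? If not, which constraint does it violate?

feasible

C1: -43 ≤ 16 ✓
C2: 2 ≥ 0 ✓
C3: -3 ≤ 8 ✓
C4: -7 ≤ -7 ✓
C5: 3 ≥ 0 ✓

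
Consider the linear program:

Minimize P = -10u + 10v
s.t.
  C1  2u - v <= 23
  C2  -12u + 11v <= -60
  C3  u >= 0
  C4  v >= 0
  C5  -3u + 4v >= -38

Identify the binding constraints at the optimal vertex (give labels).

C1 and C4

Feasible corners and P = -10u + 10v:
  (193/10, 78/5) → P = -37
  (23/2, 0) → P = -115
  (5, 0) → P = -50

The minimum is at (23/2, 0). Substituting into each constraint, equality holds for C1 and C4; the remaining constraints have slack.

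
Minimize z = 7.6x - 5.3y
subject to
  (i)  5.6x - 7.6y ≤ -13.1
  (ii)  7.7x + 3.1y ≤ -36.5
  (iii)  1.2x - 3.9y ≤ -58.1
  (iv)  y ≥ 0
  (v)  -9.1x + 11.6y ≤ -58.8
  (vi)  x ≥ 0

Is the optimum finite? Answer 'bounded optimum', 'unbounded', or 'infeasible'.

infeasible

The boundaries 5.6x - 7.6y = -13.1 and -9.1x + 11.6y = -58.8 meet at (14971/105, 6407/60), but that point violates 7.7x + 3.1y ≤ -36.5. Every candidate vertex is excluded by some other constraint, so the feasible region is empty.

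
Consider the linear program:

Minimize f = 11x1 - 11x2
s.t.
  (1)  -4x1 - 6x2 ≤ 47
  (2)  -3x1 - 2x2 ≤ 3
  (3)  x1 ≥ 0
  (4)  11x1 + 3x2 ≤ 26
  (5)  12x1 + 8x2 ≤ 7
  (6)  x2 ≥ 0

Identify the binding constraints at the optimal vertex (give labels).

Feasible corners and f = 11x1 - 11x2:
  (0, 7/8) → f = -77/8
  (0, 0) → f = 0
  (7/12, 0) → f = 77/12

The minimum is at (0, 7/8). Substituting into each constraint, equality holds for (3) and (5); the remaining constraints have slack.

(3) and (5)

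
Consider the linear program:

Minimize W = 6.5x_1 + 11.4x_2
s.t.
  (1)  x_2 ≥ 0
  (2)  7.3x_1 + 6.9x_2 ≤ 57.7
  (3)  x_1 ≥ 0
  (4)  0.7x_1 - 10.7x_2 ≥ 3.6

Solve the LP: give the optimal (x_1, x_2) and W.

The optimum lies where x_2 = 0 and 0.7x_1 - 10.7x_2 = 3.6.
Solving simultaneously gives x_1 = 36/7, x_2 = 0.

x_1 = 36/7, x_2 = 0, minimum W = 234/7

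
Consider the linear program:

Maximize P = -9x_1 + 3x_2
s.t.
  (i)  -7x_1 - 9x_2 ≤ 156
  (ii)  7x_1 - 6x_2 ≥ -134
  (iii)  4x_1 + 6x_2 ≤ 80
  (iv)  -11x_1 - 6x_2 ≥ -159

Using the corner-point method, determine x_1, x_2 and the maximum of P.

Vertices and P = -9x_1 + 3x_2:
  (-102/5, -22/15) → P = 896/5
  (789/19, -943/19) → P = -9930/19
  (-54/11, 548/33) → P = 94
  (79/7, 122/21) → P = -589/7

x_1 = -102/5, x_2 = -22/15, maximum P = 896/5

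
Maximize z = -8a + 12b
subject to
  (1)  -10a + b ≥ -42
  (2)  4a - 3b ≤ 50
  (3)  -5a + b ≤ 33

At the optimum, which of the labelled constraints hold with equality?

Corner points and z = -8a + 12b:
  (38/13, -166/13) → z = -2296/13
  (15, 108) → z = 1176
  (-149/11, -382/11) → z = -3392/11

The maximum is at (15, 108). Substituting into each constraint, equality holds for (1) and (3); the remaining constraints have slack.

(1) and (3)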